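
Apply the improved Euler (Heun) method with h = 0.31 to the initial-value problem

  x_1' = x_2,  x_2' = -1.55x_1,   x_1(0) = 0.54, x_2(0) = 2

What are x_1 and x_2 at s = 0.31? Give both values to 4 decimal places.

Heun on (x_1,x_2): k1 = f(s_n, state_n); k2 = f(s_n + h, state_n + h·k1); state_{n+1} = state_n + (h/2)·(k1 + k2).
0.000000: (0.540000, 2.000000)
  k1 = (2.000000, -0.837000)
  predictor → (1.160000, 1.740530)
  k2 = (1.740530, -1.798000)
  → (1.119782, 1.591575)
(x_1(0.31), x_2(0.31)) ≈ (1.1198, 1.5916)

1.1198, 1.5916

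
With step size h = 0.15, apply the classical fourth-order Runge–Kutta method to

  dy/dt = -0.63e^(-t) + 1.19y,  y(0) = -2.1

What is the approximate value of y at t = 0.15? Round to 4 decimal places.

RK4: k1 = f(t_n, y_n); k2 = f(t_n + h/2, y_n + (h/2)·k1); k3 = f(t_n + h/2, y_n + (h/2)·k2); k4 = f(t_n + h, y_n + h·k3); y_{n+1} = y_n + (h/6)·(k1 + 2k2 + 2k3 + k4).
t=0.000000, y=-2.100000:
  k1 = f(0.000000, -2.100000) = -3.129000
  k2 = f(0.075000, -2.334675) = -3.362742
  k3 = f(0.075000, -2.352206) = -3.383603
  k4 = f(0.150000, -2.607540) = -3.645219
  y ← -2.100000 + (0.15/6)·(k1 + 2k2 + 2k3 + k4) = -2.606673
y(0.15) ≈ -2.6067

-2.6067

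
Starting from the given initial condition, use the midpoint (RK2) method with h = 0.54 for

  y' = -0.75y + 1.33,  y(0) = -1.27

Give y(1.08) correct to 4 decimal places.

0.3784

Midpoint: k1 = f(t_n, y_n); k2 = f(t_n + h/2, y_n + (h/2)·k1); y_{n+1} = y_n + h·k2.
t=0.000000, y=-1.270000:
  k1 = f(0.000000, -1.270000) = 2.282500
  k2 = f(0.270000, -0.653725) = 1.820294
  y ← -1.270000 + 0.54·1.820294 = -0.287041
t=0.540000, y=-0.287041:
  k1 = f(0.540000, -0.287041) = 1.545281
  k2 = f(0.810000, 0.130185) = 1.232362
  y ← -0.287041 + 0.54·1.232362 = 0.378434
y(1.08) ≈ 0.3784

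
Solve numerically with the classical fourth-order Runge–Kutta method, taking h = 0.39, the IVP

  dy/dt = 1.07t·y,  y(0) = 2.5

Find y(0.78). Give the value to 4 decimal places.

3.4617

RK4: k1 = f(t_n, y_n); k2 = f(t_n + h/2, y_n + (h/2)·k1); k3 = f(t_n + h/2, y_n + (h/2)·k2); k4 = f(t_n + h, y_n + h·k3); y_{n+1} = y_n + (h/6)·(k1 + 2k2 + 2k3 + k4).
t=0.000000, y=2.500000:
  k1 = f(0.000000, 2.500000) = 0.000000
  k2 = f(0.195000, 2.500000) = 0.521625
  k3 = f(0.195000, 2.601717) = 0.542848
  k4 = f(0.390000, 2.711711) = 1.131597
  y ← 2.500000 + (0.39/6)·(k1 + 2k2 + 2k3 + k4) = 2.711935
t=0.390000, y=2.711935:
  k1 = f(0.390000, 2.711935) = 1.131691
  k2 = f(0.585000, 2.932615) = 1.835670
  k3 = f(0.585000, 3.069891) = 1.921598
  k4 = f(0.780000, 3.461359) = 2.888850
  y ← 2.711935 + (0.39/6)·(k1 + 2k2 + 2k3 + k4) = 3.461715
y(0.78) ≈ 3.4617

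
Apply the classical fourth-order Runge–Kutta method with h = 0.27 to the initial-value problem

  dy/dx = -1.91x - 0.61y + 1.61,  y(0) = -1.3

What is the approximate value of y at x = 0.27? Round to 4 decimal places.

-0.7678

RK4: k1 = f(x_n, y_n); k2 = f(x_n + h/2, y_n + (h/2)·k1); k3 = f(x_n + h/2, y_n + (h/2)·k2); k4 = f(x_n + h, y_n + h·k3); y_{n+1} = y_n + (h/6)·(k1 + 2k2 + 2k3 + k4).
x=0.000000, y=-1.300000:
  k1 = f(0.000000, -1.300000) = 2.403000
  k2 = f(0.135000, -0.975595) = 1.947263
  k3 = f(0.135000, -1.037120) = 1.984793
  k4 = f(0.270000, -0.764106) = 1.560405
  y ← -1.300000 + (0.27/6)·(k1 + 2k2 + 2k3 + k4) = -0.767762
y(0.27) ≈ -0.7678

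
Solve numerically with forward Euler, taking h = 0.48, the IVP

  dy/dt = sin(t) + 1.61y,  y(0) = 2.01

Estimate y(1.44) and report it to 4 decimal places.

11.9851

Euler: y_{n+1} = y_n + h·f(t_n, y_n).
t=0.000000, y=2.010000: f=3.236100 → y ← 2.010000 + 0.48·3.236100 = 3.563328
t=0.480000, y=3.563328: f=6.198737 → y ← 3.563328 + 0.48·6.198737 = 6.538722
t=0.960000, y=6.538722: f=11.346534 → y ← 6.538722 + 0.48·11.346534 = 11.985058
y(1.44) ≈ 11.9851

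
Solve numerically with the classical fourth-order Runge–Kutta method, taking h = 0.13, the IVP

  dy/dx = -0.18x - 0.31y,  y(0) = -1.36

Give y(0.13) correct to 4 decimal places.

RK4: k1 = f(x_n, y_n); k2 = f(x_n + h/2, y_n + (h/2)·k1); k3 = f(x_n + h/2, y_n + (h/2)·k2); k4 = f(x_n + h, y_n + h·k3); y_{n+1} = y_n + (h/6)·(k1 + 2k2 + 2k3 + k4).
x=0.000000, y=-1.360000:
  k1 = f(0.000000, -1.360000) = 0.421600
  k2 = f(0.065000, -1.332596) = 0.401405
  k3 = f(0.065000, -1.333909) = 0.401812
  k4 = f(0.130000, -1.307764) = 0.382007
  y ← -1.360000 + (0.13/6)·(k1 + 2k2 + 2k3 + k4) = -1.307782
y(0.13) ≈ -1.3078

-1.3078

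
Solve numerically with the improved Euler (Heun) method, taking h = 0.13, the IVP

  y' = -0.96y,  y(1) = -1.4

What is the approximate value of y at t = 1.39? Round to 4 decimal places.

-0.9638

Heun: k1 = f(t_n, y_n); k2 = f(t_n + h, y_n + h·k1); y_{n+1} = y_n + (h/2)·(k1 + k2).
t=1.000000, y=-1.400000:
  k1 = f(1.000000, -1.400000) = 1.344000
  k2 = f(1.130000, -1.225280) = 1.176269
  y ← -1.400000 + (0.13/2)·(1.344000 + 1.176269) = -1.236183
t=1.130000, y=-1.236183:
  k1 = f(1.130000, -1.236183) = 1.186735
  k2 = f(1.260000, -1.081907) = 1.038631
  y ← -1.236183 + (0.13/2)·(1.186735 + 1.038631) = -1.091534
t=1.260000, y=-1.091534:
  k1 = f(1.260000, -1.091534) = 1.047872
  k2 = f(1.390000, -0.955310) = 0.917098
  y ← -1.091534 + (0.13/2)·(1.047872 + 0.917098) = -0.963811
y(1.39) ≈ -0.9638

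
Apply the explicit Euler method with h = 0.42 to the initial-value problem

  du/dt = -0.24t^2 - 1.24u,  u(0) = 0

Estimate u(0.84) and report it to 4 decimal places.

-0.0178

Euler: u_{n+1} = u_n + h·f(t_n, u_n).
t=0.000000, u=0.000000: f=0.000000 → u ← 0.000000 + 0.42·0.000000 = 0.000000
t=0.420000, u=0.000000: f=-0.042336 → u ← 0.000000 + 0.42·(-0.042336) = -0.017781
u(0.84) ≈ -0.0178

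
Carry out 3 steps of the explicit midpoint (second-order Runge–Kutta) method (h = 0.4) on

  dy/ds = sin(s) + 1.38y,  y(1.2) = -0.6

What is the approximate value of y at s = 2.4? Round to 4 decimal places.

Midpoint: k1 = f(s_n, y_n); k2 = f(s_n + h/2, y_n + (h/2)·k1); y_{n+1} = y_n + h·k2.
s=1.200000, y=-0.600000:
  k1 = f(1.200000, -0.600000) = 0.104039
  k2 = f(1.400000, -0.579192) = 0.186165
  y ← -0.600000 + 0.4·0.186165 = -0.525534
s=1.600000, y=-0.525534:
  k1 = f(1.600000, -0.525534) = 0.274336
  k2 = f(1.800000, -0.470667) = 0.324327
  y ← -0.525534 + 0.4·0.324327 = -0.395803
s=2.000000, y=-0.395803:
  k1 = f(2.000000, -0.395803) = 0.363089
  k2 = f(2.200000, -0.323185) = 0.362500
  y ← -0.395803 + 0.4·0.362500 = -0.250803
y(2.4) ≈ -0.2508

-0.2508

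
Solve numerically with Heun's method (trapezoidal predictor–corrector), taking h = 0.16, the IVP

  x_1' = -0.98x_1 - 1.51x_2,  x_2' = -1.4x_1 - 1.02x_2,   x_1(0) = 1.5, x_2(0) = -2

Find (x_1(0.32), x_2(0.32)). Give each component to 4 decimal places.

1.9399, -2.1119

Heun on (x_1,x_2): k1 = f(s_n, state_n); k2 = f(s_n + h, state_n + h·k1); state_{n+1} = state_n + (h/2)·(k1 + k2).
0.000000: (1.500000, -2.000000)
  k1 = (1.550000, -0.060000)
  predictor → (1.748000, -2.009600)
  k2 = (1.321456, -0.397408)
  → (1.729716, -2.036593)
0.160000: (1.729716, -2.036593)
  k1 = (1.380133, -0.344279)
  predictor → (1.950538, -2.091677)
  k2 = (1.246906, -0.597242)
  → (1.939880, -2.111914)
(x_1(0.32), x_2(0.32)) ≈ (1.9399, -2.1119)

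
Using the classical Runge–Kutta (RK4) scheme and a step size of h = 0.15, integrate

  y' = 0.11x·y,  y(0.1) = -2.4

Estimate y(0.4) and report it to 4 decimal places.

-2.4199

RK4: k1 = f(x_n, y_n); k2 = f(x_n + h/2, y_n + (h/2)·k1); k3 = f(x_n + h/2, y_n + (h/2)·k2); k4 = f(x_n + h, y_n + h·k3); y_{n+1} = y_n + (h/6)·(k1 + 2k2 + 2k3 + k4).
x=0.100000, y=-2.400000:
  k1 = f(0.100000, -2.400000) = -0.026400
  k2 = f(0.175000, -2.401980) = -0.046238
  k3 = f(0.175000, -2.403468) = -0.046267
  k4 = f(0.250000, -2.406940) = -0.066191
  y ← -2.400000 + (0.15/6)·(k1 + 2k2 + 2k3 + k4) = -2.406940
x=0.250000, y=-2.406940:
  k1 = f(0.250000, -2.406940) = -0.066191
  k2 = f(0.325000, -2.411904) = -0.086226
  k3 = f(0.325000, -2.413407) = -0.086279
  k4 = f(0.400000, -2.419882) = -0.106475
  y ← -2.406940 + (0.15/6)·(k1 + 2k2 + 2k3 + k4) = -2.419882
y(0.4) ≈ -2.4199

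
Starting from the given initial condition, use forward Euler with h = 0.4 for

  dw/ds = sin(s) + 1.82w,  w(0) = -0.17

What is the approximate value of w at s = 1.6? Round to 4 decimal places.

-0.1820

Euler: w_{n+1} = w_n + h·f(s_n, w_n).
s=0.000000, w=-0.170000: f=-0.309400 → w ← -0.170000 + 0.4·(-0.309400) = -0.293760
s=0.400000, w=-0.293760: f=-0.145225 → w ← -0.293760 + 0.4·(-0.145225) = -0.351850
s=0.800000, w=-0.351850: f=0.076989 → w ← -0.351850 + 0.4·0.076989 = -0.321054
s=1.200000, w=-0.321054: f=0.347720 → w ← -0.321054 + 0.4·0.347720 = -0.181966
w(1.6) ≈ -0.1820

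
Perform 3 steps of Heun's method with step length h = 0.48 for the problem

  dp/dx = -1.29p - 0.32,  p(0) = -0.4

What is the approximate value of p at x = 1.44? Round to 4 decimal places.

-0.2766

Heun: k1 = f(x_n, p_n); k2 = f(x_n + h, p_n + h·k1); p_{n+1} = p_n + (h/2)·(k1 + k2).
x=0.000000, p=-0.400000:
  k1 = f(0.000000, -0.400000) = 0.196000
  k2 = f(0.480000, -0.305920) = 0.074637
  p ← -0.400000 + (0.48/2)·(0.196000 + 0.074637) = -0.335047
x=0.480000, p=-0.335047:
  k1 = f(0.480000, -0.335047) = 0.112211
  k2 = f(0.960000, -0.281186) = 0.042730
  p ← -0.335047 + (0.48/2)·(0.112211 + 0.042730) = -0.297861
x=0.960000, p=-0.297861:
  k1 = f(0.960000, -0.297861) = 0.064241
  k2 = f(1.440000, -0.267026) = 0.024463
  p ← -0.297861 + (0.48/2)·(0.064241 + 0.024463) = -0.276572
p(1.44) ≈ -0.2766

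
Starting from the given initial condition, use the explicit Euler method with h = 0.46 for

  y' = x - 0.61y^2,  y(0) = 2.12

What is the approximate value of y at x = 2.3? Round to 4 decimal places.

1.6935

Euler: y_{n+1} = y_n + h·f(x_n, y_n).
x=0.000000, y=2.120000: f=-2.741584 → y ← 2.120000 + 0.46·(-2.741584) = 0.858871
x=0.460000, y=0.858871: f=0.010027 → y ← 0.858871 + 0.46·0.010027 = 0.863484
x=0.920000, y=0.863484: f=0.465181 → y ← 0.863484 + 0.46·0.465181 = 1.077467
x=1.380000, y=1.077467: f=0.671829 → y ← 1.077467 + 0.46·0.671829 = 1.386509
x=1.840000, y=1.386509: f=0.667332 → y ← 1.386509 + 0.46·0.667332 = 1.693481
y(2.3) ≈ 1.6935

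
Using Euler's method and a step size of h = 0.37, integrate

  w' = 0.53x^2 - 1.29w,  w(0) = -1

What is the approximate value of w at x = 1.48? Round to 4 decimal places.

0.2304

Euler: w_{n+1} = w_n + h·f(x_n, w_n).
x=0.000000, w=-1.000000: f=1.290000 → w ← -1.000000 + 0.37·1.290000 = -0.522700
x=0.370000, w=-0.522700: f=0.746840 → w ← -0.522700 + 0.37·0.746840 = -0.246369
x=0.740000, w=-0.246369: f=0.608044 → w ← -0.246369 + 0.37·0.608044 = -0.021393
x=1.110000, w=-0.021393: f=0.680610 → w ← -0.021393 + 0.37·0.680610 = 0.230433
w(1.48) ≈ 0.2304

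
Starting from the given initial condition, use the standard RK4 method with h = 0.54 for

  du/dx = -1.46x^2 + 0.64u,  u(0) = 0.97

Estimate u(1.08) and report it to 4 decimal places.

RK4: k1 = f(x_n, u_n); k2 = f(x_n + h/2, u_n + (h/2)·k1); k3 = f(x_n + h/2, u_n + (h/2)·k2); k4 = f(x_n + h, u_n + h·k3); u_{n+1} = u_n + (h/6)·(k1 + 2k2 + 2k3 + k4).
x=0.000000, u=0.970000:
  k1 = f(0.000000, 0.970000) = 0.620800
  k2 = f(0.270000, 1.137616) = 0.621640
  k3 = f(0.270000, 1.137843) = 0.621785
  k4 = f(0.540000, 1.305764) = 0.409953
  u ← 0.970000 + (0.54/6)·(k1 + 2k2 + 2k3 + k4) = 1.286584
x=0.540000, u=1.286584:
  k1 = f(0.540000, 1.286584) = 0.397678
  k2 = f(0.810000, 1.393957) = -0.065773
  k3 = f(0.810000, 1.268826) = -0.145858
  k4 = f(1.080000, 1.207821) = -0.929938
  u ← 1.286584 + (0.54/6)·(k1 + 2k2 + 2k3 + k4) = 1.200587
u(1.08) ≈ 1.2006

1.2006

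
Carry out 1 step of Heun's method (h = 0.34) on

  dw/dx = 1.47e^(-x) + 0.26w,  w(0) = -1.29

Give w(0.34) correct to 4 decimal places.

Heun: k1 = f(x_n, w_n); k2 = f(x_n + h, w_n + h·k1); w_{n+1} = w_n + (h/2)·(k1 + k2).
x=0.000000, w=-1.290000:
  k1 = f(0.000000, -1.290000) = 1.134600
  k2 = f(0.340000, -0.904236) = 0.811201
  w ← -1.290000 + (0.34/2)·(1.134600 + 0.811201) = -0.959214
w(0.34) ≈ -0.9592

-0.9592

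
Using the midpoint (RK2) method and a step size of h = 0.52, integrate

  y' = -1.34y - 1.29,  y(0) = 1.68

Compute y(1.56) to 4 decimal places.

Midpoint: k1 = f(t_n, y_n); k2 = f(t_n + h/2, y_n + (h/2)·k1); y_{n+1} = y_n + h·k2.
t=0.000000, y=1.680000:
  k1 = f(0.000000, 1.680000) = -3.541200
  k2 = f(0.260000, 0.759288) = -2.307446
  y ← 1.680000 + 0.52·(-2.307446) = 0.480128
t=0.520000, y=0.480128:
  k1 = f(0.520000, 0.480128) = -1.933372
  k2 = f(0.780000, -0.022549) = -1.259785
  y ← 0.480128 + 0.52·(-1.259785) = -0.174960
t=1.040000, y=-0.174960:
  k1 = f(1.040000, -0.174960) = -1.055554
  k2 = f(1.300000, -0.449404) = -0.687799
  y ← -0.174960 + 0.52·(-0.687799) = -0.532615
y(1.56) ≈ -0.5326

-0.5326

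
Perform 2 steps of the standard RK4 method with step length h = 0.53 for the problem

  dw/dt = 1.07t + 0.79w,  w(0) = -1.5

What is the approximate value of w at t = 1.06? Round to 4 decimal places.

RK4: k1 = f(t_n, w_n); k2 = f(t_n + h/2, w_n + (h/2)·k1); k3 = f(t_n + h/2, w_n + (h/2)·k2); k4 = f(t_n + h, w_n + h·k3); w_{n+1} = w_n + (h/6)·(k1 + 2k2 + 2k3 + k4).
t=0.000000, w=-1.500000:
  k1 = f(0.000000, -1.500000) = -1.185000
  k2 = f(0.265000, -1.814025) = -1.149530
  k3 = f(0.265000, -1.804625) = -1.142104
  k4 = f(0.530000, -2.105315) = -1.096099
  w ← -1.500000 + (0.53/6)·(k1 + 2k2 + 2k3 + k4) = -2.106352
t=0.530000, w=-2.106352:
  k1 = f(0.530000, -2.106352) = -1.096918
  k2 = f(0.795000, -2.397036) = -1.043008
  k3 = f(0.795000, -2.382750) = -1.031722
  k4 = f(1.060000, -2.653165) = -0.961800
  w ← -2.106352 + (0.53/6)·(k1 + 2k2 + 2k3 + k4) = -2.654742
w(1.06) ≈ -2.6547

-2.6547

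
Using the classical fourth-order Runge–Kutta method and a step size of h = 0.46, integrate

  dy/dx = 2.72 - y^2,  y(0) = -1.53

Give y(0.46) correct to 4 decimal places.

-1.1738

RK4: k1 = f(x_n, y_n); k2 = f(x_n + h/2, y_n + (h/2)·k1); k3 = f(x_n + h/2, y_n + (h/2)·k2); k4 = f(x_n + h, y_n + h·k3); y_{n+1} = y_n + (h/6)·(k1 + 2k2 + 2k3 + k4).
x=0.000000, y=-1.530000:
  k1 = f(0.000000, -1.530000) = 0.379100
  k2 = f(0.230000, -1.442807) = 0.638308
  k3 = f(0.230000, -1.383189) = 0.806788
  k4 = f(0.460000, -1.158878) = 1.377003
  y ← -1.530000 + (0.46/6)·(k1 + 2k2 + 2k3 + k4) = -1.173784
y(0.46) ≈ -1.1738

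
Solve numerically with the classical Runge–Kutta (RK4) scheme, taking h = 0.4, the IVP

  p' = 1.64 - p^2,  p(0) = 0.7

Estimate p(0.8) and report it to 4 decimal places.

1.1854

RK4: k1 = f(s_n, p_n); k2 = f(s_n + h/2, p_n + (h/2)·k1); k3 = f(s_n + h/2, p_n + (h/2)·k2); k4 = f(s_n + h, p_n + h·k3); p_{n+1} = p_n + (h/6)·(k1 + 2k2 + 2k3 + k4).
s=0.000000, p=0.700000:
  k1 = f(0.000000, 0.700000) = 1.150000
  k2 = f(0.200000, 0.930000) = 0.775100
  k3 = f(0.200000, 0.855020) = 0.908941
  k4 = f(0.400000, 1.063576) = 0.508805
  p ← 0.700000 + (0.4/6)·(k1 + 2k2 + 2k3 + k4) = 1.035126
s=0.400000, p=1.035126:
  k1 = f(0.400000, 1.035126) = 0.568515
  k2 = f(0.600000, 1.148829) = 0.320193
  k3 = f(0.600000, 1.099164) = 0.431838
  k4 = f(0.800000, 1.207861) = 0.181072
  p ← 1.035126 + (0.4/6)·(k1 + 2k2 + 2k3 + k4) = 1.185369
p(0.8) ≈ 1.1854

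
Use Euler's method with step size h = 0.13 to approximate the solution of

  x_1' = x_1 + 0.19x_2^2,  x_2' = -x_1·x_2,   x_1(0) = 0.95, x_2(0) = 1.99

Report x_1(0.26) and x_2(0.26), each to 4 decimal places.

1.3987, 1.4786

Euler on (x_1,x_2): x_1_{n+1} = x_1_n + h·x_1', x_2_{n+1} = x_2_n + h·x_2'.
0.000000: (0.950000, 1.990000); f=(1.702419, -1.890500) → (1.171314, 1.744235)
0.130000: (1.171314, 1.744235); f=(1.749362, -2.043048) → (1.398732, 1.478639)
(x_1(0.26), x_2(0.26)) ≈ (1.3987, 1.4786)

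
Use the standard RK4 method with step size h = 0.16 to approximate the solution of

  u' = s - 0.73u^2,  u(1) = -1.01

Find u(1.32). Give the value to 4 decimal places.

-0.8470

RK4: k1 = f(s_n, u_n); k2 = f(s_n + h/2, u_n + (h/2)·k1); k3 = f(s_n + h/2, u_n + (h/2)·k2); k4 = f(s_n + h, u_n + h·k3); u_{n+1} = u_n + (h/6)·(k1 + 2k2 + 2k3 + k4).
s=1.000000, u=-1.010000:
  k1 = f(1.000000, -1.010000) = 0.255327
  k2 = f(1.080000, -0.989574) = 0.365143
  k3 = f(1.080000, -0.980789) = 0.377779
  k4 = f(1.160000, -0.949555) = 0.501792
  u ← -1.010000 + (0.16/6)·(k1 + 2k2 + 2k3 + k4) = -0.950188
s=1.160000, u=-0.950188:
  k1 = f(1.160000, -0.950188) = 0.500915
  k2 = f(1.240000, -0.910114) = 0.635335
  k3 = f(1.240000, -0.899361) = 0.649540
  k4 = f(1.320000, -0.846261) = 0.797204
  u ← -0.950188 + (0.16/6)·(k1 + 2k2 + 2k3 + k4) = -0.847045
u(1.32) ≈ -0.8470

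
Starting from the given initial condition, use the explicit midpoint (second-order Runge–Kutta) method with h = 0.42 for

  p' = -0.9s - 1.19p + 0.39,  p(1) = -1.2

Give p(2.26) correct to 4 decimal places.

Midpoint: k1 = f(s_n, p_n); k2 = f(s_n + h/2, p_n + (h/2)·k1); p_{n+1} = p_n + h·k2.
s=1.000000, p=-1.200000:
  k1 = f(1.000000, -1.200000) = 0.918000
  k2 = f(1.210000, -1.007220) = 0.499592
  p ← -1.200000 + 0.42·0.499592 = -0.990171
s=1.420000, p=-0.990171:
  k1 = f(1.420000, -0.990171) = 0.290304
  k2 = f(1.630000, -0.929208) = 0.028757
  p ← -0.990171 + 0.42·0.028757 = -0.978093
s=1.840000, p=-0.978093:
  k1 = f(1.840000, -0.978093) = -0.102069
  k2 = f(2.050000, -0.999528) = -0.265562
  p ← -0.978093 + 0.42·(-0.265562) = -1.089629
p(2.26) ≈ -1.0896

-1.0896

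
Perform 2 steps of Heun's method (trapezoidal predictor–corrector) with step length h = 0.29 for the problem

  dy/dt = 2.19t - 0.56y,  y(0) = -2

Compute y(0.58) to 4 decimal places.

-1.1080

Heun: k1 = f(t_n, y_n); k2 = f(t_n + h, y_n + h·k1); y_{n+1} = y_n + (h/2)·(k1 + k2).
t=0.000000, y=-2.000000:
  k1 = f(0.000000, -2.000000) = 1.120000
  k2 = f(0.290000, -1.675200) = 1.573212
  y ← -2.000000 + (0.29/2)·(1.120000 + 1.573212) = -1.609484
t=0.290000, y=-1.609484:
  k1 = f(0.290000, -1.609484) = 1.536411
  k2 = f(0.580000, -1.163925) = 1.921998
  y ← -1.609484 + (0.29/2)·(1.536411 + 1.921998) = -1.108015
y(0.58) ≈ -1.1080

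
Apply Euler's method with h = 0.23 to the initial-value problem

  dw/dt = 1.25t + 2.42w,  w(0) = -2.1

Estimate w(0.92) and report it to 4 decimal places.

Euler: w_{n+1} = w_n + h·f(t_n, w_n).
t=0.000000, w=-2.100000: f=-5.082000 → w ← -2.100000 + 0.23·(-5.082000) = -3.268860
t=0.230000, w=-3.268860: f=-7.623141 → w ← -3.268860 + 0.23·(-7.623141) = -5.022182
t=0.460000, w=-5.022182: f=-11.578682 → w ← -5.022182 + 0.23·(-11.578682) = -7.685279
t=0.690000, w=-7.685279: f=-17.735876 → w ← -7.685279 + 0.23·(-17.735876) = -11.764531
w(0.92) ≈ -11.7645

-11.7645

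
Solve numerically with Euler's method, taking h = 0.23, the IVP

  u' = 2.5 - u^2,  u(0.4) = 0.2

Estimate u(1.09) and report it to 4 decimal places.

Euler: u_{n+1} = u_n + h·f(x_n, u_n).
x=0.400000, u=0.200000: f=2.460000 → u ← 0.200000 + 0.23·2.460000 = 0.765800
x=0.630000, u=0.765800: f=1.913550 → u ← 0.765800 + 0.23·1.913550 = 1.205917
x=0.860000, u=1.205917: f=1.045765 → u ← 1.205917 + 0.23·1.045765 = 1.446443
u(1.09) ≈ 1.4464

1.4464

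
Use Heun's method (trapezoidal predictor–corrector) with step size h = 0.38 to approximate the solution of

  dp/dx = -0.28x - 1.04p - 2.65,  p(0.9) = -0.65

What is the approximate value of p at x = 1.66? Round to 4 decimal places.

Heun: k1 = f(x_n, p_n); k2 = f(x_n + h, p_n + h·k1); p_{n+1} = p_n + (h/2)·(k1 + k2).
x=0.900000, p=-0.650000:
  k1 = f(0.900000, -0.650000) = -2.226000
  k2 = f(1.280000, -1.495880) = -1.452685
  p ← -0.650000 + (0.38/2)·(-2.226000 + (-1.452685)) = -1.348950
x=1.280000, p=-1.348950:
  k1 = f(1.280000, -1.348950) = -1.605492
  k2 = f(1.660000, -1.959037) = -1.077401
  p ← -1.348950 + (0.38/2)·(-1.605492 + (-1.077401)) = -1.858700
p(1.66) ≈ -1.8587

-1.8587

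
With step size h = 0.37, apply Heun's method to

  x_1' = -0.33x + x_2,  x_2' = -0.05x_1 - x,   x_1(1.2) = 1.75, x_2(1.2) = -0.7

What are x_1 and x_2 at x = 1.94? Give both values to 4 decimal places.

Heun on (x_1,x_2): k1 = f(x_n, state_n); k2 = f(x_n + h, state_n + h·k1); state_{n+1} = state_n + (h/2)·(k1 + k2).
1.200000: (1.750000, -0.700000)
  k1 = (-1.096000, -1.287500)
  predictor → (1.344480, -1.176375)
  k2 = (-1.694475, -1.637224)
  → (1.233762, -1.241074)
1.570000: (1.233762, -1.241074)
  k1 = (-1.759174, -1.631688)
  predictor → (0.582868, -1.844799)
  k2 = (-2.484999, -1.969143)
  → (0.448590, -1.907228)
(x_1(1.94), x_2(1.94)) ≈ (0.4486, -1.9072)

0.4486, -1.9072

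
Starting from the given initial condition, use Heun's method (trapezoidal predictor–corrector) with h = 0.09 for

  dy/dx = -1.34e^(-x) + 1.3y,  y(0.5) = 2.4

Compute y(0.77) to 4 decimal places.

3.1745

Heun: k1 = f(x_n, y_n); k2 = f(x_n + h, y_n + h·k1); y_{n+1} = y_n + (h/2)·(k1 + k2).
x=0.500000, y=2.400000:
  k1 = f(0.500000, 2.400000) = 2.307249
  k2 = f(0.590000, 2.607652) = 2.647150
  y ← 2.400000 + (0.09/2)·(2.307249 + 2.647150) = 2.622948
x=0.590000, y=2.622948:
  k1 = f(0.590000, 2.622948) = 2.667034
  k2 = f(0.680000, 2.862981) = 3.043008
  y ← 2.622948 + (0.09/2)·(2.667034 + 3.043008) = 2.879900
x=0.680000, y=2.879900:
  k1 = f(0.680000, 2.879900) = 3.065003
  k2 = f(0.770000, 3.155750) = 3.482038
  y ← 2.879900 + (0.09/2)·(3.065003 + 3.482038) = 3.174517
y(0.77) ≈ 3.1745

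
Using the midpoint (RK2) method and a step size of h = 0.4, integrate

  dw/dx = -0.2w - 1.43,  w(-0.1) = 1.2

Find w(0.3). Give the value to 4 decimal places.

0.5587

Midpoint: k1 = f(x_n, w_n); k2 = f(x_n + h/2, w_n + (h/2)·k1); w_{n+1} = w_n + h·k2.
x=-0.100000, w=1.200000:
  k1 = f(-0.100000, 1.200000) = -1.670000
  k2 = f(0.100000, 0.866000) = -1.603200
  w ← 1.200000 + 0.4·(-1.603200) = 0.558720
w(0.3) ≈ 0.5587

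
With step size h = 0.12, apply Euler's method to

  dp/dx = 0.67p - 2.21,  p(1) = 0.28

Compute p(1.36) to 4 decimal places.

Euler: p_{n+1} = p_n + h·f(x_n, p_n).
x=1.000000, p=0.280000: f=-2.022400 → p ← 0.280000 + 0.12·(-2.022400) = 0.037312
x=1.120000, p=0.037312: f=-2.185001 → p ← 0.037312 + 0.12·(-2.185001) = -0.224888
x=1.240000, p=-0.224888: f=-2.360675 → p ← -0.224888 + 0.12·(-2.360675) = -0.508169
p(1.36) ≈ -0.5082

-0.5082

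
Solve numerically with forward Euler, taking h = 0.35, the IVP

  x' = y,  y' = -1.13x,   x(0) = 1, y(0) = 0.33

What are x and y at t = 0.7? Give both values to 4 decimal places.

1.0926, -0.5067

Euler on (x,y): x_{n+1} = x_n + h·x', y_{n+1} = y_n + h·y'.
0.000000: (1.000000, 0.330000); f=(0.330000, -1.130000) → (1.115500, -0.065500)
0.350000: (1.115500, -0.065500); f=(-0.065500, -1.260515) → (1.092575, -0.506680)
(x(0.7), y(0.7)) ≈ (1.0926, -0.5067)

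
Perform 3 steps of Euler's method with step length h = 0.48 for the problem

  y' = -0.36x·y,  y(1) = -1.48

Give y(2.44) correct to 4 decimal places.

Euler: y_{n+1} = y_n + h·f(x_n, y_n).
x=1.000000, y=-1.480000: f=0.532800 → y ← -1.480000 + 0.48·0.532800 = -1.224256
x=1.480000, y=-1.224256: f=0.652284 → y ← -1.224256 + 0.48·0.652284 = -0.911160
x=1.960000, y=-0.911160: f=0.642914 → y ← -0.911160 + 0.48·0.642914 = -0.602561
y(2.44) ≈ -0.6026

-0.6026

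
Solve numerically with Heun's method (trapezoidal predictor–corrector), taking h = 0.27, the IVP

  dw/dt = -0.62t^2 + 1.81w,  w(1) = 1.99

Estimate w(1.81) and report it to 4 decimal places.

Heun: k1 = f(t_n, w_n); k2 = f(t_n + h, w_n + h·k1); w_{n+1} = w_n + (h/2)·(k1 + k2).
t=1.000000, w=1.990000:
  k1 = f(1.000000, 1.990000) = 2.981900
  k2 = f(1.270000, 2.795113) = 4.059157
  w ← 1.990000 + (0.27/2)·(2.981900 + 4.059157) = 2.940543
t=1.270000, w=2.940543:
  k1 = f(1.270000, 2.940543) = 4.322384
  k2 = f(1.540000, 4.107586) = 5.964339
  w ← 2.940543 + (0.27/2)·(4.322384 + 5.964339) = 4.329250
t=1.540000, w=4.329250:
  k1 = f(1.540000, 4.329250) = 6.365551
  k2 = f(1.810000, 6.047949) = 8.915606
  w ← 4.329250 + (0.27/2)·(6.365551 + 8.915606) = 6.392206
w(1.81) ≈ 6.3922

6.3922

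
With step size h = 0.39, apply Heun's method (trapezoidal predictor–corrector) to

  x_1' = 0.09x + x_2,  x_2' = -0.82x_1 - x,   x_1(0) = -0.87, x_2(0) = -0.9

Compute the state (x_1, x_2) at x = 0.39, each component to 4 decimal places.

-1.1599, -0.6417

Heun on (x_1,x_2): k1 = f(x_n, state_n); k2 = f(x_n + h, state_n + h·k1); state_{n+1} = state_n + (h/2)·(k1 + k2).
0.000000: (-0.870000, -0.900000)
  k1 = (-0.900000, 0.713400)
  predictor → (-1.221000, -0.621774)
  k2 = (-0.586674, 0.611220)
  → (-1.159901, -0.641699)
(x_1(0.39), x_2(0.39)) ≈ (-1.1599, -0.6417)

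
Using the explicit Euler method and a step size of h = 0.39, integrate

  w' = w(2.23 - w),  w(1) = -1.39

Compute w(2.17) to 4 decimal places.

Euler: w_{n+1} = w_n + h·f(x_n, w_n).
x=1.000000, w=-1.390000: f=-5.031800 → w ← -1.390000 + 0.39·(-5.031800) = -3.352402
x=1.390000, w=-3.352402: f=-18.714456 → w ← -3.352402 + 0.39·(-18.714456) = -10.651040
x=1.780000, w=-10.651040: f=-137.196465 → w ← -10.651040 + 0.39·(-137.196465) = -64.157661
w(2.17) ≈ -64.1577

-64.1577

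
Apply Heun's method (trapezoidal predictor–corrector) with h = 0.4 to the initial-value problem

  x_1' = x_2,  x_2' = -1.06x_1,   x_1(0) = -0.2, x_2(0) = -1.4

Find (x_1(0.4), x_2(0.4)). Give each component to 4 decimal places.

-0.7430, -1.1965

Heun on (x_1,x_2): k1 = f(x_n, state_n); k2 = f(x_n + h, state_n + h·k1); state_{n+1} = state_n + (h/2)·(k1 + k2).
0.000000: (-0.200000, -1.400000)
  k1 = (-1.400000, 0.212000)
  predictor → (-0.760000, -1.315200)
  k2 = (-1.315200, 0.805600)
  → (-0.743040, -1.196480)
(x_1(0.4), x_2(0.4)) ≈ (-0.7430, -1.1965)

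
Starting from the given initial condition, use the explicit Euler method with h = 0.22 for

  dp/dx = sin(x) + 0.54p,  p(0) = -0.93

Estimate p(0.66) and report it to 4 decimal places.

Euler: p_{n+1} = p_n + h·f(x_n, p_n).
x=0.000000, p=-0.930000: f=-0.502200 → p ← -0.930000 + 0.22·(-0.502200) = -1.040484
x=0.220000, p=-1.040484: f=-0.343632 → p ← -1.040484 + 0.22·(-0.343632) = -1.116083
x=0.440000, p=-1.116083: f=-0.176745 → p ← -1.116083 + 0.22·(-0.176745) = -1.154967
p(0.66) ≈ -1.1550

-1.1550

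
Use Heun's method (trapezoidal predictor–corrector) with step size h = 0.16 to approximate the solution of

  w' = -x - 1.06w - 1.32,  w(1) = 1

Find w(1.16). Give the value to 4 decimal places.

0.4923

Heun: k1 = f(x_n, w_n); k2 = f(x_n + h, w_n + h·k1); w_{n+1} = w_n + (h/2)·(k1 + k2).
x=1.000000, w=1.000000:
  k1 = f(1.000000, 1.000000) = -3.380000
  k2 = f(1.160000, 0.459200) = -2.966752
  w ← 1.000000 + (0.16/2)·(-3.380000 + (-2.966752)) = 0.492260
w(1.16) ≈ 0.4923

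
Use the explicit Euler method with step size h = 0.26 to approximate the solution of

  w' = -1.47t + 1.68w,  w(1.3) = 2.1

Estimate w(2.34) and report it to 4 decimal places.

Euler: w_{n+1} = w_n + h·f(t_n, w_n).
t=1.300000, w=2.100000: f=1.617000 → w ← 2.100000 + 0.26·1.617000 = 2.520420
t=1.560000, w=2.520420: f=1.941106 → w ← 2.520420 + 0.26·1.941106 = 3.025107
t=1.820000, w=3.025107: f=2.406781 → w ← 3.025107 + 0.26·2.406781 = 3.650870
t=2.080000, w=3.650870: f=3.075862 → w ← 3.650870 + 0.26·3.075862 = 4.450595
w(2.34) ≈ 4.4506

4.4506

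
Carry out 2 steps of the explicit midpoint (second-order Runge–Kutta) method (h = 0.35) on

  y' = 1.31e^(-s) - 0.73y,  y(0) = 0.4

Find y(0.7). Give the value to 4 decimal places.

0.7251

Midpoint: k1 = f(s_n, y_n); k2 = f(s_n + h/2, y_n + (h/2)·k1); y_{n+1} = y_n + h·k2.
s=0.000000, y=0.400000:
  k1 = f(0.000000, 0.400000) = 1.018000
  k2 = f(0.175000, 0.578150) = 0.677639
  y ← 0.400000 + 0.35·0.677639 = 0.637174
s=0.350000, y=0.637174:
  k1 = f(0.350000, 0.637174) = 0.458005
  k2 = f(0.525000, 0.717325) = 0.251291
  y ← 0.637174 + 0.35·0.251291 = 0.725125
y(0.7) ≈ 0.7251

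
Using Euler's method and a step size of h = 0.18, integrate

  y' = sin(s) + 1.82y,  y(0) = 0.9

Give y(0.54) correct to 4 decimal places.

Euler: y_{n+1} = y_n + h·f(s_n, y_n).
s=0.000000, y=0.900000: f=1.638000 → y ← 0.900000 + 0.18·1.638000 = 1.194840
s=0.180000, y=1.194840: f=2.353638 → y ← 1.194840 + 0.18·2.353638 = 1.618495
s=0.360000, y=1.618495: f=3.297935 → y ← 1.618495 + 0.18·3.297935 = 2.212123
y(0.54) ≈ 2.2121

2.2121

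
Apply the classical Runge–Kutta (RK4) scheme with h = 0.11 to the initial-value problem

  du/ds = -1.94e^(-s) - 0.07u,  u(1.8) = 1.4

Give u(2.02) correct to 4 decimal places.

RK4: k1 = f(s_n, u_n); k2 = f(s_n + h/2, u_n + (h/2)·k1); k3 = f(s_n + h/2, u_n + (h/2)·k2); k4 = f(s_n + h, u_n + h·k3); u_{n+1} = u_n + (h/6)·(k1 + 2k2 + 2k3 + k4).
s=1.800000, u=1.400000:
  k1 = f(1.800000, 1.400000) = -0.418680
  k2 = f(1.855000, 1.376973) = -0.399907
  k3 = f(1.855000, 1.378005) = -0.399979
  k4 = f(1.910000, 1.356002) = -0.382196
  u ← 1.400000 + (0.11/6)·(k1 + 2k2 + 2k3 + k4) = 1.355988
s=1.910000, u=1.355988:
  k1 = f(1.910000, 1.355988) = -0.382195
  k2 = f(1.965000, 1.334967) = -0.365350
  k3 = f(1.965000, 1.335894) = -0.365415
  k4 = f(2.020000, 1.315792) = -0.349457
  u ← 1.355988 + (0.11/6)·(k1 + 2k2 + 2k3 + k4) = 1.315780
u(2.02) ≈ 1.3158

1.3158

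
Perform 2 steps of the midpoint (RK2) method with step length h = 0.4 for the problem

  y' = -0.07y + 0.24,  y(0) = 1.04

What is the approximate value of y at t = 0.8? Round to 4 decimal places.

1.1701

Midpoint: k1 = f(t_n, y_n); k2 = f(t_n + h/2, y_n + (h/2)·k1); y_{n+1} = y_n + h·k2.
t=0.000000, y=1.040000:
  k1 = f(0.000000, 1.040000) = 0.167200
  k2 = f(0.200000, 1.073440) = 0.164859
  y ← 1.040000 + 0.4·0.164859 = 1.105944
t=0.400000, y=1.105944:
  k1 = f(0.400000, 1.105944) = 0.162584
  k2 = f(0.600000, 1.138460) = 0.160308
  y ← 1.105944 + 0.4·0.160308 = 1.170067
y(0.8) ≈ 1.1701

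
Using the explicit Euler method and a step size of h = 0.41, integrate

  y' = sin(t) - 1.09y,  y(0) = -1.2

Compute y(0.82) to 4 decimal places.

Euler: y_{n+1} = y_n + h·f(t_n, y_n).
t=0.000000, y=-1.200000: f=1.308000 → y ← -1.200000 + 0.41·1.308000 = -0.663720
t=0.410000, y=-0.663720: f=1.122064 → y ← -0.663720 + 0.41·1.122064 = -0.203674
y(0.82) ≈ -0.2037

-0.2037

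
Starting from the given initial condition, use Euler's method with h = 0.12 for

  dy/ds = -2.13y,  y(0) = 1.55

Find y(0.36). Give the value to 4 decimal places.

0.6394

Euler: y_{n+1} = y_n + h·f(s_n, y_n).
s=0.000000, y=1.550000: f=-3.301500 → y ← 1.550000 + 0.12·(-3.301500) = 1.153820
s=0.120000, y=1.153820: f=-2.457637 → y ← 1.153820 + 0.12·(-2.457637) = 0.858904
s=0.240000, y=0.858904: f=-1.829465 → y ← 0.858904 + 0.12·(-1.829465) = 0.639368
y(0.36) ≈ 0.6394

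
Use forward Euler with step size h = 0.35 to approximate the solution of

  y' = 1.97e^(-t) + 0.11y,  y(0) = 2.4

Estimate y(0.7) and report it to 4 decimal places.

Euler: y_{n+1} = y_n + h·f(t_n, y_n).
t=0.000000, y=2.400000: f=2.234000 → y ← 2.400000 + 0.35·2.234000 = 3.181900
t=0.350000, y=3.181900: f=1.738245 → y ← 3.181900 + 0.35·1.738245 = 3.790286
y(0.7) ≈ 3.7903

3.7903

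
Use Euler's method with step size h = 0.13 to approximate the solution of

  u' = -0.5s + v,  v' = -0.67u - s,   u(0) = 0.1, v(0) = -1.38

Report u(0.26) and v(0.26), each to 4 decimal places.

Euler on (u,v): u_{n+1} = u_n + h·u', v_{n+1} = v_n + h·v'.
0.000000: (0.100000, -1.380000); f=(-1.380000, -0.067000) → (-0.079400, -1.388710)
0.130000: (-0.079400, -1.388710); f=(-1.453710, -0.076802) → (-0.268382, -1.398694)
(u(0.26), v(0.26)) ≈ (-0.2684, -1.3987)

-0.2684, -1.3987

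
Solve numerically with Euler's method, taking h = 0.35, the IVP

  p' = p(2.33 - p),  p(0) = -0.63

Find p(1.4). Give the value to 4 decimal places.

Euler: p_{n+1} = p_n + h·f(t_n, p_n).
t=0.000000, p=-0.630000: f=-1.864800 → p ← -0.630000 + 0.35·(-1.864800) = -1.282680
t=0.350000, p=-1.282680: f=-4.633912 → p ← -1.282680 + 0.35·(-4.633912) = -2.904549
t=0.700000, p=-2.904549: f=-15.204007 → p ← -2.904549 + 0.35·(-15.204007) = -8.225952
t=1.050000, p=-8.225952: f=-86.832749 → p ← -8.225952 + 0.35·(-86.832749) = -38.617414
p(1.4) ≈ -38.6174

-38.6174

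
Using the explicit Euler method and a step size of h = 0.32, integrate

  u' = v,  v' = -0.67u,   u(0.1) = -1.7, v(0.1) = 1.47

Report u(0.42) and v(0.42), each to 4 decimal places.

-1.2296, 1.8345

Euler on (u,v): u_{n+1} = u_n + h·u', v_{n+1} = v_n + h·v'.
0.100000: (-1.700000, 1.470000); f=(1.470000, 1.139000) → (-1.229600, 1.834480)
(u(0.42), v(0.42)) ≈ (-1.2296, 1.8345)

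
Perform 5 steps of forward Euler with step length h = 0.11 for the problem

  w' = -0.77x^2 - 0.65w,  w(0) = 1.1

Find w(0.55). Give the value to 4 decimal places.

Euler: w_{n+1} = w_n + h·f(x_n, w_n).
x=0.000000, w=1.100000: f=-0.715000 → w ← 1.100000 + 0.11·(-0.715000) = 1.021350
x=0.110000, w=1.021350: f=-0.673195 → w ← 1.021350 + 0.11·(-0.673195) = 0.947299
x=0.220000, w=0.947299: f=-0.653012 → w ← 0.947299 + 0.11·(-0.653012) = 0.875467
x=0.330000, w=0.875467: f=-0.652907 → w ← 0.875467 + 0.11·(-0.652907) = 0.803648
x=0.440000, w=0.803648: f=-0.671443 → w ← 0.803648 + 0.11·(-0.671443) = 0.729789
w(0.55) ≈ 0.7298

0.7298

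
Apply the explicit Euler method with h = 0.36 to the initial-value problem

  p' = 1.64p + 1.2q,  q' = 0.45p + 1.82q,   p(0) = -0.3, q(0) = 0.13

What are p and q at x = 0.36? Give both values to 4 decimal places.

Euler on (p,q): p_{n+1} = p_n + h·p', q_{n+1} = q_n + h·q'.
0.000000: (-0.300000, 0.130000); f=(-0.336000, 0.101600) → (-0.420960, 0.166576)
(p(0.36), q(0.36)) ≈ (-0.4210, 0.1666)

-0.4210, 0.1666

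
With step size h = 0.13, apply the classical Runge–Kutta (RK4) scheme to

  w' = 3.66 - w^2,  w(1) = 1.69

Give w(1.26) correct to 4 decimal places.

1.8274

RK4: k1 = f(x_n, w_n); k2 = f(x_n + h/2, w_n + (h/2)·k1); k3 = f(x_n + h/2, w_n + (h/2)·k2); k4 = f(x_n + h, w_n + h·k3); w_{n+1} = w_n + (h/6)·(k1 + 2k2 + 2k3 + k4).
x=1.000000, w=1.690000:
  k1 = f(1.000000, 1.690000) = 0.803900
  k2 = f(1.065000, 1.742253) = 0.624553
  k3 = f(1.065000, 1.730596) = 0.665038
  k4 = f(1.130000, 1.776455) = 0.504208
  w ← 1.690000 + (0.13/6)·(k1 + 2k2 + 2k3 + k4) = 1.774225
x=1.130000, w=1.774225:
  k1 = f(1.130000, 1.774225) = 0.512127
  k2 = f(1.195000, 1.807513) = 0.392897
  k3 = f(1.195000, 1.799763) = 0.420853
  k4 = f(1.260000, 1.828936) = 0.314995
  w ← 1.774225 + (0.13/6)·(k1 + 2k2 + 2k3 + k4) = 1.827408
w(1.26) ≈ 1.8274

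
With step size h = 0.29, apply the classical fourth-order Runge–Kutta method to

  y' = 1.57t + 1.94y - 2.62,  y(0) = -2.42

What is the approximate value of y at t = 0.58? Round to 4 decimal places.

-9.8611

RK4: k1 = f(t_n, y_n); k2 = f(t_n + h/2, y_n + (h/2)·k1); k3 = f(t_n + h/2, y_n + (h/2)·k2); k4 = f(t_n + h, y_n + h·k3); y_{n+1} = y_n + (h/6)·(k1 + 2k2 + 2k3 + k4).
t=0.000000, y=-2.420000:
  k1 = f(0.000000, -2.420000) = -7.314800
  k2 = f(0.145000, -3.480646) = -9.144803
  k3 = f(0.145000, -3.745996) = -9.659583
  k4 = f(0.290000, -5.221279) = -12.293981
  y ← -2.420000 + (0.29/6)·(k1 + 2k2 + 2k3 + k4) = -5.185515
t=0.290000, y=-5.185515:
  k1 = f(0.290000, -5.185515) = -12.224599
  k2 = f(0.435000, -6.958082) = -15.435729
  k3 = f(0.435000, -7.423696) = -16.339020
  k4 = f(0.580000, -9.923831) = -20.961632
  y ← -5.185515 + (0.29/6)·(k1 + 2k2 + 2k3 + k4) = -9.861075
y(0.58) ≈ -9.8611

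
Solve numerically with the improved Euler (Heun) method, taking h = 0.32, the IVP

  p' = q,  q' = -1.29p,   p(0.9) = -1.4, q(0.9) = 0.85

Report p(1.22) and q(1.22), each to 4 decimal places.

-1.0355, 1.3718

Heun on (p,q): k1 = f(t_n, state_n); k2 = f(t_n + h, state_n + h·k1); state_{n+1} = state_n + (h/2)·(k1 + k2).
0.900000: (-1.400000, 0.850000)
  k1 = (0.850000, 1.806000)
  predictor → (-1.128000, 1.427920)
  k2 = (1.427920, 1.455120)
  → (-1.035533, 1.371779)
(p(1.22), q(1.22)) ≈ (-1.0355, 1.3718)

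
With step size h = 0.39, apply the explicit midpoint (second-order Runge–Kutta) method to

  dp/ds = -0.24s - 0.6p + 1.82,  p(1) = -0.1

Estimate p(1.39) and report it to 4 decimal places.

0.4465

Midpoint: k1 = f(s_n, p_n); k2 = f(s_n + h/2, p_n + (h/2)·k1); p_{n+1} = p_n + h·k2.
s=1.000000, p=-0.100000:
  k1 = f(1.000000, -0.100000) = 1.640000
  k2 = f(1.195000, 0.219800) = 1.401320
  p ← -0.100000 + 0.39·1.401320 = 0.446515
p(1.39) ≈ 0.4465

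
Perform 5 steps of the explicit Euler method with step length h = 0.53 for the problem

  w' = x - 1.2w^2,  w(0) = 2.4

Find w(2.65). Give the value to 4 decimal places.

Euler: w_{n+1} = w_n + h·f(x_n, w_n).
x=0.000000, w=2.400000: f=-6.912000 → w ← 2.400000 + 0.53·(-6.912000) = -1.263360
x=0.530000, w=-1.263360: f=-1.385294 → w ← -1.263360 + 0.53·(-1.385294) = -1.997566
x=1.060000, w=-1.997566: f=-3.728324 → w ← -1.997566 + 0.53·(-3.728324) = -3.973577
x=1.590000, w=-3.973577: f=-17.357181 → w ← -3.973577 + 0.53·(-17.357181) = -13.172883
x=2.120000, w=-13.172883: f=-206.109821 → w ← -13.172883 + 0.53·(-206.109821) = -122.411088
w(2.65) ≈ -122.4111

-122.4111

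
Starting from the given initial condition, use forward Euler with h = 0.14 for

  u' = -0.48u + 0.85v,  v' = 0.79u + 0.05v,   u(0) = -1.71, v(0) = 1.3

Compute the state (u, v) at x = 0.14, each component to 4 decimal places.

-1.4404, 1.1200

Euler on (u,v): u_{n+1} = u_n + h·u', v_{n+1} = v_n + h·v'.
0.000000: (-1.710000, 1.300000); f=(1.925800, -1.285900) → (-1.440388, 1.119974)
(u(0.14), v(0.14)) ≈ (-1.4404, 1.1200)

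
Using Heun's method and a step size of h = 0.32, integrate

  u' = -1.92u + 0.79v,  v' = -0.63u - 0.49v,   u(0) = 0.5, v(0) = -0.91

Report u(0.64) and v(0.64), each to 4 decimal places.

Heun on (u,v): k1 = f(t_n, state_n); k2 = f(t_n + h, state_n + h·k1); state_{n+1} = state_n + (h/2)·(k1 + k2).
0.000000: (0.500000, -0.910000)
  k1 = (-1.678900, 0.130900)
  predictor → (-0.037248, -0.868112)
  k2 = (-0.614292, 0.448841)
  → (0.133089, -0.817241)
0.320000: (0.133089, -0.817241)
  k1 = (-0.901152, 0.316602)
  predictor → (-0.155279, -0.715929)
  k2 = (-0.267447, 0.448631)
  → (-0.053887, -0.694804)
(u(0.64), v(0.64)) ≈ (-0.0539, -0.6948)

-0.0539, -0.6948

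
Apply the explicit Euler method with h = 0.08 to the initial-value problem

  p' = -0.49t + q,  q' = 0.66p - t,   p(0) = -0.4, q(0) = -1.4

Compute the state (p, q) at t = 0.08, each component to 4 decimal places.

Euler on (p,q): p_{n+1} = p_n + h·p', q_{n+1} = q_n + h·q'.
0.000000: (-0.400000, -1.400000); f=(-1.400000, -0.264000) → (-0.512000, -1.421120)
(p(0.08), q(0.08)) ≈ (-0.5120, -1.4211)

-0.5120, -1.4211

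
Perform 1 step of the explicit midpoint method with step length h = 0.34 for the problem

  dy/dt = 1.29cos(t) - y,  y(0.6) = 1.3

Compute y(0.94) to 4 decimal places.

1.1865

Midpoint: k1 = f(t_n, y_n); k2 = f(t_n + h/2, y_n + (h/2)·k1); y_{n+1} = y_n + h·k2.
t=0.600000, y=1.300000:
  k1 = f(0.600000, 1.300000) = -0.235317
  k2 = f(0.770000, 1.259996) = -0.333891
  y ← 1.300000 + 0.34·(-0.333891) = 1.186477
y(0.94) ≈ 1.1865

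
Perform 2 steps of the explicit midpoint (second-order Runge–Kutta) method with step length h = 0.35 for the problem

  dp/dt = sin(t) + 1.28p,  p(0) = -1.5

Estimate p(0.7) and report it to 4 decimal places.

-3.2994

Midpoint: k1 = f(t_n, p_n); k2 = f(t_n + h/2, p_n + (h/2)·k1); p_{n+1} = p_n + h·k2.
t=0.000000, p=-1.500000:
  k1 = f(0.000000, -1.500000) = -1.920000
  k2 = f(0.175000, -1.836000) = -2.175972
  p ← -1.500000 + 0.35·(-2.175972) = -2.261590
t=0.350000, p=-2.261590:
  k1 = f(0.350000, -2.261590) = -2.551938
  k2 = f(0.525000, -2.708179) = -2.965256
  p ← -2.261590 + 0.35·(-2.965256) = -3.299430
p(0.7) ≈ -3.2994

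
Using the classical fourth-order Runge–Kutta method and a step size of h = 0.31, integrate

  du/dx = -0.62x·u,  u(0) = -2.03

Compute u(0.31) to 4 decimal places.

-1.9704

RK4: k1 = f(x_n, u_n); k2 = f(x_n + h/2, u_n + (h/2)·k1); k3 = f(x_n + h/2, u_n + (h/2)·k2); k4 = f(x_n + h, u_n + h·k3); u_{n+1} = u_n + (h/6)·(k1 + 2k2 + 2k3 + k4).
x=0.000000, u=-2.030000:
  k1 = f(0.000000, -2.030000) = 0.000000
  k2 = f(0.155000, -2.030000) = 0.195083
  k3 = f(0.155000, -1.999762) = 0.192177
  k4 = f(0.310000, -1.970425) = 0.378716
  u ← -2.030000 + (0.31/6)·(k1 + 2k2 + 2k3 + k4) = -1.970416
u(0.31) ≈ -1.9704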